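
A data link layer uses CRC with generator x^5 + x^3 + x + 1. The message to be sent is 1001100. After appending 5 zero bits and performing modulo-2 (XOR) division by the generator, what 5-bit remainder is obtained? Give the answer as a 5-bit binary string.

00100

Append 5 zeros: 100110000000. Divide by 101011 (XOR where the leading bit is 1):
  pos 0: 100110 XOR 101011 = 001101
  pos 2: 110100 XOR 101011 = 011111
  pos 3: 111110 XOR 101011 = 010101
  pos 4: 101010 XOR 101011 = 000001
Remainder (last 5 bits) = 00100. This is the CRC / FCS.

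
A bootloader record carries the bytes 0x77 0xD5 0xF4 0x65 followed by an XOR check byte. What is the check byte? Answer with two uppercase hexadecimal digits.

33

XOR the bytes together:
  start with 0x77
  0x77 ⊕ 0xD5 = 0xA2
  0xA2 ⊕ 0xF4 = 0x56
  0x56 ⊕ 0x65 = 0x33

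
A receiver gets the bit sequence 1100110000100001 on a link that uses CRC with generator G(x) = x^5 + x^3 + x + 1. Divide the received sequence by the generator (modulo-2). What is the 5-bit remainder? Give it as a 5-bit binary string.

00000

Modulo-2 division of 1100110000100001 by 101011:
  pos 0: 110011 XOR 101011 = 011000
  pos 1: 110000 XOR 101011 = 011011
  pos 2: 110110 XOR 101011 = 011101
  pos 3: 111010 XOR 101011 = 010001
  pos 4: 100010 XOR 101011 = 001001
  pos 6: 100110 XOR 101011 = 001101
  pos 8: 110100 XOR 101011 = 011111
  pos 9: 111110 XOR 101011 = 010101
  pos 10: 101011 XOR 101011 = 000000
Remainder = 00000 (zero — the frame passes the CRC check).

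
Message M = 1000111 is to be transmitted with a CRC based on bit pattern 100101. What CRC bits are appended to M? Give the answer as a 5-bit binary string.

Append 5 zeros: 100011100000. Divide by 100101 (XOR where the leading bit is 1):
  pos 0: 100011 XOR 100101 = 000110
  pos 3: 110100 XOR 100101 = 010001
  pos 4: 100010 XOR 100101 = 000111
Remainder (last 5 bits) = 11100. This is the CRC / FCS.

11100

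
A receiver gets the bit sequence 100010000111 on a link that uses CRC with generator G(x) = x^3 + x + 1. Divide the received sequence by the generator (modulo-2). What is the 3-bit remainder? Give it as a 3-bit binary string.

Modulo-2 division of 100010000111 by 1011:
  pos 0: 1000 XOR 1011 = 0011
  pos 2: 1110 XOR 1011 = 0101
  pos 3: 1010 XOR 1011 = 0001
  pos 6: 1001 XOR 1011 = 0010
  pos 8: 1011 XOR 1011 = 0000
Remainder = 000 (zero — the frame passes the CRC check).

000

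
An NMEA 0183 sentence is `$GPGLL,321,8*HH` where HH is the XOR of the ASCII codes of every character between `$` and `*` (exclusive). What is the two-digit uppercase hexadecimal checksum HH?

XOR the ASCII codes of the payload characters:
  'G' = 0x47 → acc = 0x47
  'P' = 0x50 → acc = 0x17
  'G' = 0x47 → acc = 0x50
  'L' = 0x4C → acc = 0x1C
  'L' = 0x4C → acc = 0x50
  ',' = 0x2C → acc = 0x7C
  '3' = 0x33 → acc = 0x4F
  '2' = 0x32 → acc = 0x7D
  '1' = 0x31 → acc = 0x4C
  ',' = 0x2C → acc = 0x60
  '8' = 0x38 → acc = 0x58
Checksum = 0x58.

58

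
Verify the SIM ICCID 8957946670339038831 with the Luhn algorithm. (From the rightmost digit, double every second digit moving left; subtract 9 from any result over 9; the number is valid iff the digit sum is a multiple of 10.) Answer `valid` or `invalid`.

invalid

From the right, keep odd positions and double even positions (subtract 9 from any doubled value over 9):
  doubled (positions 2,4,...): 6 7 0 6 0 3 8 5 9 → sum 44
  kept (positions 1,3,...): 1 8 3 9 3 7 6 9 5 8 → sum 59
Total = 103.
103 mod 10 = 3, so the number is invalid.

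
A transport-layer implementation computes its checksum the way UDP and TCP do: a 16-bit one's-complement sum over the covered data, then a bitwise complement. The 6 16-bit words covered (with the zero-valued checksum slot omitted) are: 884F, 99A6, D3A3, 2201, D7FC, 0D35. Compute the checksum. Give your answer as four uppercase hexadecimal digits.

0333

One's-complement addition (fold any carry out of bit 15 back into bit 0):
  0x884F + 0x99A6 = 0x121F5 → wrap carry → 0x21F6
  0x21F6 + 0xD3A3 = 0x0F599
  0xF599 + 0x2201 = 0x1179A → wrap carry → 0x179B
  0x179B + 0xD7FC = 0x0EF97
  0xEF97 + 0x0D35 = 0x0FCCC
One's-complement sum = 0xFCCC.
Checksum = ~0xFCCC & 0xFFFF = 0x0333.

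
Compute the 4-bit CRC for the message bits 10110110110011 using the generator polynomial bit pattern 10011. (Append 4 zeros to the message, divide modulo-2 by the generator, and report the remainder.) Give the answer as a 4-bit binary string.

Append 4 zeros: 101101101100110000. Divide by 10011 (XOR where the leading bit is 1):
  pos 0: 10110 XOR 10011 = 00101
  pos 2: 10111 XOR 10011 = 00100
  pos 4: 10001 XOR 10011 = 00010
  pos 7: 10100 XOR 10011 = 00111
  pos 9: 11111 XOR 10011 = 01100
  pos 10: 11000 XOR 10011 = 01011
  pos 11: 10110 XOR 10011 = 00101
  pos 13: 10100 XOR 10011 = 00111
Remainder (last 4 bits) = 0111. This is the CRC / FCS.

0111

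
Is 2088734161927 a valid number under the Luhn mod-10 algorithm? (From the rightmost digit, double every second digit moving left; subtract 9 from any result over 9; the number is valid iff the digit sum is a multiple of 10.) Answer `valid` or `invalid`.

From the right, keep odd positions and double even positions (subtract 9 from any doubled value over 9):
  doubled (positions 2,4,...): 4 2 2 6 7 0 → sum 21
  kept (positions 1,3,...): 7 9 6 4 7 8 2 → sum 43
Total = 64.
64 mod 10 = 4, so the number is invalid.

invalid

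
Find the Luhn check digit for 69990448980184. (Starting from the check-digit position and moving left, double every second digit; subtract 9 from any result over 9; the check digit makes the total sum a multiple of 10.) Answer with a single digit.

Partial digits right→left: 4 8 1 0 8 9 8 4 4 0 9 9 9 6
Double every second digit counting from the check-digit position (so the 1st, 3rd, 5th, ... of the partial from the right).
  doubled (with −9 where >9): 8 2 7 7 8 9 9 → sum 50
  kept as-is: 8 0 9 4 0 9 6 → sum 36
Total = 50 + 36 = 86.
Check digit = (10 − (86 mod 10)) mod 10 = 4.

4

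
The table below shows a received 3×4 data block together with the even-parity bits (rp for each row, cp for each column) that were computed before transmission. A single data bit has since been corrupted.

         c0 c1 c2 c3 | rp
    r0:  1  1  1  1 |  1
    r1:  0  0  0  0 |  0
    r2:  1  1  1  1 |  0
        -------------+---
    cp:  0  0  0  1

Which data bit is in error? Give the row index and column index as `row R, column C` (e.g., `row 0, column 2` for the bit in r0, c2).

Recompute each row's even parity and compare to rp:
  r0: data parity 0, sent rp 1 → mismatch
  r1: data parity 0, sent rp 0 → ok
  r2: data parity 0, sent rp 0 → ok
Recompute each column's even parity and compare to cp:
  c0: data parity 0, sent cp 0 → ok
  c1: data parity 0, sent cp 0 → ok
  c2: data parity 0, sent cp 0 → ok
  c3: data parity 0, sent cp 1 → mismatch
Exactly one row (r0) and one column (c3) fail → the flipped bit is at their intersection.

row 0, column 3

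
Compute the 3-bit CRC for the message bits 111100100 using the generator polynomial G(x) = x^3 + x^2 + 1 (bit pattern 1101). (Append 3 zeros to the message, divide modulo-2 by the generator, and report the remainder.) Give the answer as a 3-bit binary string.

111

Append 3 zeros: 111100100000. Divide by 1101 (XOR where the leading bit is 1):
  pos 0: 1111 XOR 1101 = 0010
  pos 2: 1000 XOR 1101 = 0101
  pos 3: 1011 XOR 1101 = 0110
  pos 4: 1100 XOR 1101 = 0001
  pos 7: 1000 XOR 1101 = 0101
  pos 8: 1010 XOR 1101 = 0111
Remainder (last 3 bits) = 111. This is the CRC / FCS.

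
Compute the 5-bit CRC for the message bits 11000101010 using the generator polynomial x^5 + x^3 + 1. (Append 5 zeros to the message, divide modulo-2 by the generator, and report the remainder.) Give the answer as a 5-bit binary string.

11110

Append 5 zeros: 1100010101000000. Divide by 101001 (XOR where the leading bit is 1):
  pos 0: 110001 XOR 101001 = 011000
  pos 1: 110000 XOR 101001 = 011001
  pos 2: 110011 XOR 101001 = 011010
  pos 3: 110100 XOR 101001 = 011101
  pos 4: 111011 XOR 101001 = 010010
  pos 5: 100100 XOR 101001 = 001101
  pos 7: 110100 XOR 101001 = 011101
  pos 8: 111010 XOR 101001 = 010011
  pos 9: 100110 XOR 101001 = 001111
Remainder (last 5 bits) = 11110. This is the CRC / FCS.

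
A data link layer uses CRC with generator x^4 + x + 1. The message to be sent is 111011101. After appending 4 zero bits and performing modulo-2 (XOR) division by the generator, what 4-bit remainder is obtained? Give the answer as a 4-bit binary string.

Append 4 zeros: 1110111010000. Divide by 10011 (XOR where the leading bit is 1):
  pos 0: 11101 XOR 10011 = 01110
  pos 1: 11101 XOR 10011 = 01110
  pos 2: 11101 XOR 10011 = 01110
  pos 3: 11100 XOR 10011 = 01111
  pos 4: 11111 XOR 10011 = 01100
  pos 5: 11000 XOR 10011 = 01011
  pos 6: 10110 XOR 10011 = 00101
  pos 8: 10100 XOR 10011 = 00111
Remainder (last 4 bits) = 0111. This is the CRC / FCS.

0111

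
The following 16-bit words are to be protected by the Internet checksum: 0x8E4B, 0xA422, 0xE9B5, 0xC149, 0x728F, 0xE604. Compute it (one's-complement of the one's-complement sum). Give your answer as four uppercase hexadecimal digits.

One's-complement addition (fold any carry out of bit 15 back into bit 0):
  0x8E4B + 0xA422 = 0x1326D → wrap carry → 0x326E
  0x326E + 0xE9B5 = 0x11C23 → wrap carry → 0x1C24
  0x1C24 + 0xC149 = 0x0DD6D
  0xDD6D + 0x728F = 0x14FFC → wrap carry → 0x4FFD
  0x4FFD + 0xE604 = 0x13601 → wrap carry → 0x3602
One's-complement sum = 0x3602.
Checksum = ~0x3602 & 0xFFFF = 0xC9FD.

C9FD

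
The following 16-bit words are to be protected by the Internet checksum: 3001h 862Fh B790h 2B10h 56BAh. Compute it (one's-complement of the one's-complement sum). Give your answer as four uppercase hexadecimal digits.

One's-complement addition (fold any carry out of bit 15 back into bit 0):
  0x3001 + 0x862F = 0x0B630
  0xB630 + 0xB790 = 0x16DC0 → wrap carry → 0x6DC1
  0x6DC1 + 0x2B10 = 0x098D1
  0x98D1 + 0x56BA = 0x0EF8B
One's-complement sum = 0xEF8B.
Checksum = ~0xEF8B & 0xFFFF = 0x1074.

1074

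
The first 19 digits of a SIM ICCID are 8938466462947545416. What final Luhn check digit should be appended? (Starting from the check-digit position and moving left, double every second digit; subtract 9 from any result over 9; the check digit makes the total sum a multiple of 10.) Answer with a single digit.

6

Partial digits right→left: 6 1 4 5 4 5 7 4 9 2 6 4 6 6 4 8 3 9 8
Double every second digit counting from the check-digit position (so the 1st, 3rd, 5th, ... of the partial from the right).
  doubled (with −9 where >9): 3 8 8 5 9 3 3 8 6 7 → sum 60
  kept as-is: 1 5 5 4 2 4 6 8 9 → sum 44
Total = 60 + 44 = 104.
Check digit = (10 − (104 mod 10)) mod 10 = 6.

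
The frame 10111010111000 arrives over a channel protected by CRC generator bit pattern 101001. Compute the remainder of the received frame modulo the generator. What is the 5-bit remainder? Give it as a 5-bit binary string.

Modulo-2 division of 10111010111000 by 101001:
  pos 0: 101110 XOR 101001 = 000111
  pos 3: 111101 XOR 101001 = 010100
  pos 4: 101001 XOR 101001 = 000000
Remainder = 01000 (nonzero — an error is detected).

01000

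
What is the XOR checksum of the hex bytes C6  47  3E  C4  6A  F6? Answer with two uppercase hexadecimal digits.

E7

XOR the bytes together:
  start with 0xC6
  0xC6 ⊕ 0x47 = 0x81
  0x81 ⊕ 0x3E = 0xBF
  0xBF ⊕ 0xC4 = 0x7B
  0x7B ⊕ 0x6A = 0x11
  0x11 ⊕ 0xF6 = 0xE7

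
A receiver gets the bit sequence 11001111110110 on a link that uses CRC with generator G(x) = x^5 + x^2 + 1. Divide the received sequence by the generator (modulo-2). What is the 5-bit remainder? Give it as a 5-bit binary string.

01000

Modulo-2 division of 11001111110110 by 100101:
  pos 0: 110011 XOR 100101 = 010110
  pos 1: 101101 XOR 100101 = 001000
  pos 3: 100011 XOR 100101 = 000110
  pos 6: 110101 XOR 100101 = 010000
  pos 7: 100001 XOR 100101 = 000100
Remainder = 01000 (nonzero — an error is detected).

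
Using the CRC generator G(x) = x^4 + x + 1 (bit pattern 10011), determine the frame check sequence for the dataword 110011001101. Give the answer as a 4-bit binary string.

Append 4 zeros: 1100110011010000. Divide by 10011 (XOR where the leading bit is 1):
  pos 0: 11001 XOR 10011 = 01010
  pos 1: 10101 XOR 10011 = 00110
  pos 3: 11000 XOR 10011 = 01011
  pos 4: 10111 XOR 10011 = 00100
  pos 6: 10010 XOR 10011 = 00001
  pos 10: 11000 XOR 10011 = 01011
  pos 11: 10110 XOR 10011 = 00101
Remainder (last 4 bits) = 0101. This is the CRC / FCS.

0101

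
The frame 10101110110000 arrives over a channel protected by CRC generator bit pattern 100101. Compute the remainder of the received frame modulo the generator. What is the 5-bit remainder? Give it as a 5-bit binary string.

01101

Modulo-2 division of 10101110110000 by 100101:
  pos 0: 101011 XOR 100101 = 001110
  pos 2: 111010 XOR 100101 = 011111
  pos 3: 111111 XOR 100101 = 011010
  pos 4: 110101 XOR 100101 = 010000
  pos 5: 100000 XOR 100101 = 000101
  pos 8: 101000 XOR 100101 = 001101
Remainder = 01101 (nonzero — an error is detected).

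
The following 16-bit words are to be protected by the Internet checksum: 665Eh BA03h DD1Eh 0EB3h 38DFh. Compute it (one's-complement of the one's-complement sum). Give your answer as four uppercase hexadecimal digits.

BAEC

One's-complement addition (fold any carry out of bit 15 back into bit 0):
  0x665E + 0xBA03 = 0x12061 → wrap carry → 0x2062
  0x2062 + 0xDD1E = 0x0FD80
  0xFD80 + 0x0EB3 = 0x10C33 → wrap carry → 0x0C34
  0x0C34 + 0x38DF = 0x04513
One's-complement sum = 0x4513.
Checksum = ~0x4513 & 0xFFFF = 0xBAEC.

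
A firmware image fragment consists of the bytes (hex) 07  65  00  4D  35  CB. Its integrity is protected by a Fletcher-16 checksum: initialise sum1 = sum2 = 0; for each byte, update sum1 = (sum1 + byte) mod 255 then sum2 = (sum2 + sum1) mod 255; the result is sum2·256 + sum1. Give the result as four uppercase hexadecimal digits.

43BA

Running sums (mod 255):
  after byte 0 (07): sum1=7, sum2=7
  after byte 1 (65): sum1=108, sum2=115
  after byte 2 (00): sum1=108, sum2=223
  after byte 3 (4D): sum1=185, sum2=153
  after byte 4 (35): sum1=238, sum2=136
  after byte 5 (CB): sum1=186, sum2=67
Checksum = sum2·256 + sum1 = 67·256 + 186 = 17338 = 0x43BA.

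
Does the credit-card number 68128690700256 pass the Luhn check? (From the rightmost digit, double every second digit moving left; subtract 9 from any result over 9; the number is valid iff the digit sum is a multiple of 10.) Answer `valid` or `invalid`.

From the right, keep odd positions and double even positions (subtract 9 from any doubled value over 9):
  doubled (positions 2,4,...): 1 0 5 9 7 2 3 → sum 27
  kept (positions 1,3,...): 6 2 0 0 6 2 8 → sum 24
Total = 51.
51 mod 10 = 1, so the number is invalid.

invalid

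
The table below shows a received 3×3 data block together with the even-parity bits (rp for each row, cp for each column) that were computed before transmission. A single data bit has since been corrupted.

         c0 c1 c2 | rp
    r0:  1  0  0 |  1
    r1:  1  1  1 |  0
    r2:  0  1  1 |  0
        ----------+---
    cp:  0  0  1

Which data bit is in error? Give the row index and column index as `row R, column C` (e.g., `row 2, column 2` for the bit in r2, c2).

Recompute each row's even parity and compare to rp:
  r0: data parity 1, sent rp 1 → ok
  r1: data parity 1, sent rp 0 → mismatch
  r2: data parity 0, sent rp 0 → ok
Recompute each column's even parity and compare to cp:
  c0: data parity 0, sent cp 0 → ok
  c1: data parity 0, sent cp 0 → ok
  c2: data parity 0, sent cp 1 → mismatch
Exactly one row (r1) and one column (c2) fail → the flipped bit is at their intersection.

row 1, column 2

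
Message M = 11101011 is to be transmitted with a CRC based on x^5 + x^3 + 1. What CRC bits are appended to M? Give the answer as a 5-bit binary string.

Append 5 zeros: 1110101100000. Divide by 101001 (XOR where the leading bit is 1):
  pos 0: 111010 XOR 101001 = 010011
  pos 1: 100111 XOR 101001 = 001110
  pos 3: 111010 XOR 101001 = 010011
  pos 4: 100110 XOR 101001 = 001111
  pos 6: 111100 XOR 101001 = 010101
  pos 7: 101010 XOR 101001 = 000011
Remainder (last 5 bits) = 00011. This is the CRC / FCS.

00011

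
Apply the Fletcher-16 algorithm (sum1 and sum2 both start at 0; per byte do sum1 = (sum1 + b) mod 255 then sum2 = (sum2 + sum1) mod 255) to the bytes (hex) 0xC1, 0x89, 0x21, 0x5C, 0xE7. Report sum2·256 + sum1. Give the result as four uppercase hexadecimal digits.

F2B0

Running sums (mod 255):
  after byte 0 (0xC1): sum1=193, sum2=193
  after byte 1 (0x89): sum1=75, sum2=13
  after byte 2 (0x21): sum1=108, sum2=121
  after byte 3 (0x5C): sum1=200, sum2=66
  after byte 4 (0xE7): sum1=176, sum2=242
Checksum = sum2·256 + sum1 = 242·256 + 176 = 62128 = 0xF2B0.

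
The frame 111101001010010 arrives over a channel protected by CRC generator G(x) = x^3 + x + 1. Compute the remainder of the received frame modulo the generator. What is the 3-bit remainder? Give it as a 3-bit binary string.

Modulo-2 division of 111101001010010 by 1011:
  pos 0: 1111 XOR 1011 = 0100
  pos 1: 1000 XOR 1011 = 0011
  pos 3: 1110 XOR 1011 = 0101
  pos 4: 1010 XOR 1011 = 0001
  pos 7: 1101 XOR 1011 = 0110
  pos 8: 1100 XOR 1011 = 0111
  pos 9: 1110 XOR 1011 = 0101
  pos 10: 1011 XOR 1011 = 0000
Remainder = 000 (zero — the frame passes the CRC check).

000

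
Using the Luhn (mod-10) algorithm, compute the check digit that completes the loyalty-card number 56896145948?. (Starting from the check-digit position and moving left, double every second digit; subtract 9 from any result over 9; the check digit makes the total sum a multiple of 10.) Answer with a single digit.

0

Partial digits right→left: 8 4 9 5 4 1 6 9 8 6 5
Double every second digit counting from the check-digit position (so the 1st, 3rd, 5th, ... of the partial from the right).
  doubled (with −9 where >9): 7 9 8 3 7 1 → sum 35
  kept as-is: 4 5 1 9 6 → sum 25
Total = 35 + 25 = 60.
Check digit = (10 − (60 mod 10)) mod 10 = 0.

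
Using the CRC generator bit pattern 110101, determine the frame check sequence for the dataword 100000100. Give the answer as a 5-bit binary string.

00110

Append 5 zeros: 10000010000000. Divide by 110101 (XOR where the leading bit is 1):
  pos 0: 100000 XOR 110101 = 010101
  pos 1: 101011 XOR 110101 = 011110
  pos 2: 111100 XOR 110101 = 001001
  pos 4: 100100 XOR 110101 = 010001
  pos 5: 100010 XOR 110101 = 010111
  pos 6: 101110 XOR 110101 = 011011
  pos 7: 110110 XOR 110101 = 000011
Remainder (last 5 bits) = 00110. This is the CRC / FCS.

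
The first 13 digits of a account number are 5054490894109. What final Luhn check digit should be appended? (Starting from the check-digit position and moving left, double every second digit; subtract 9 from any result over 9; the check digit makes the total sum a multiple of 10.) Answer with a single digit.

Partial digits right→left: 9 0 1 4 9 8 0 9 4 4 5 0 5
Double every second digit counting from the check-digit position (so the 1st, 3rd, 5th, ... of the partial from the right).
  doubled (with −9 where >9): 9 2 9 0 8 1 1 → sum 30
  kept as-is: 0 4 8 9 4 0 → sum 25
Total = 30 + 25 = 55.
Check digit = (10 − (55 mod 10)) mod 10 = 5.

5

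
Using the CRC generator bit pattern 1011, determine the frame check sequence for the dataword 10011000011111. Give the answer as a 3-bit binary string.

000

Append 3 zeros: 10011000011111000. Divide by 1011 (XOR where the leading bit is 1):
  pos 0: 1001 XOR 1011 = 0010
  pos 2: 1010 XOR 1011 = 0001
  pos 5: 1000 XOR 1011 = 0011
  pos 7: 1111 XOR 1011 = 0100
  pos 8: 1001 XOR 1011 = 0010
  pos 10: 1011 XOR 1011 = 0000
Remainder (last 3 bits) = 000. This is the CRC / FCS.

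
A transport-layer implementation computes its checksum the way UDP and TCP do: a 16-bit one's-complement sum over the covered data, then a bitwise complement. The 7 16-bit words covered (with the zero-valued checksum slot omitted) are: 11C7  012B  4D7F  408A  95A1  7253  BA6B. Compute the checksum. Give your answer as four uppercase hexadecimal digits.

One's-complement addition (fold any carry out of bit 15 back into bit 0):
  0x11C7 + 0x012B = 0x012F2
  0x12F2 + 0x4D7F = 0x06071
  0x6071 + 0x408A = 0x0A0FB
  0xA0FB + 0x95A1 = 0x1369C → wrap carry → 0x369D
  0x369D + 0x7253 = 0x0A8F0
  0xA8F0 + 0xBA6B = 0x1635B → wrap carry → 0x635C
One's-complement sum = 0x635C.
Checksum = ~0x635C & 0xFFFF = 0x9CA3.

9CA3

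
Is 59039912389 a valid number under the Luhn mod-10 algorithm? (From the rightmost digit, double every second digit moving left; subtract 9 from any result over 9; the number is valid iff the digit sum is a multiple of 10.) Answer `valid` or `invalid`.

invalid

From the right, keep odd positions and double even positions (subtract 9 from any doubled value over 9):
  doubled (positions 2,4,...): 7 4 9 6 9 → sum 35
  kept (positions 1,3,...): 9 3 1 9 0 5 → sum 27
Total = 62.
62 mod 10 = 2, so the number is invalid.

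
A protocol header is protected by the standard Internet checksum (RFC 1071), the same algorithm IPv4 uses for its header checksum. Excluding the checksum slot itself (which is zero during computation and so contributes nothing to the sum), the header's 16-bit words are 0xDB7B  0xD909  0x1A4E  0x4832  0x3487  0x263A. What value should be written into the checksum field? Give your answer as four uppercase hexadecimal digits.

One's-complement addition (fold any carry out of bit 15 back into bit 0):
  0xDB7B + 0xD909 = 0x1B484 → wrap carry → 0xB485
  0xB485 + 0x1A4E = 0x0CED3
  0xCED3 + 0x4832 = 0x11705 → wrap carry → 0x1706
  0x1706 + 0x3487 = 0x04B8D
  0x4B8D + 0x263A = 0x071C7
One's-complement sum = 0x71C7.
Checksum = ~0x71C7 & 0xFFFF = 0x8E38.

8E38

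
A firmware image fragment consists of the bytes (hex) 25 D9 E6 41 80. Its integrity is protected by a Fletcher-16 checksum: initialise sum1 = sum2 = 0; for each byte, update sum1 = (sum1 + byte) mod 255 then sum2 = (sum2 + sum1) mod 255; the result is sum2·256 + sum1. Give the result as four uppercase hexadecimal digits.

D8A7

Running sums (mod 255):
  after byte 0 (25): sum1=37, sum2=37
  after byte 1 (D9): sum1=254, sum2=36
  after byte 2 (E6): sum1=229, sum2=10
  after byte 3 (41): sum1=39, sum2=49
  after byte 4 (80): sum1=167, sum2=216
Checksum = sum2·256 + sum1 = 216·256 + 167 = 55463 = 0xD8A7.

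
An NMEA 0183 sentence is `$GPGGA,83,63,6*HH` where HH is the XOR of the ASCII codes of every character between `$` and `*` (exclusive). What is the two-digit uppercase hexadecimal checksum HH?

42

XOR the ASCII codes of the payload characters:
  'G' = 0x47 → acc = 0x47
  'P' = 0x50 → acc = 0x17
  'G' = 0x47 → acc = 0x50
  'G' = 0x47 → acc = 0x17
  'A' = 0x41 → acc = 0x56
  ',' = 0x2C → acc = 0x7A
  '8' = 0x38 → acc = 0x42
  '3' = 0x33 → acc = 0x71
  ',' = 0x2C → acc = 0x5D
  '6' = 0x36 → acc = 0x6B
  '3' = 0x33 → acc = 0x58
  ',' = 0x2C → acc = 0x74
  '6' = 0x36 → acc = 0x42
Checksum = 0x42.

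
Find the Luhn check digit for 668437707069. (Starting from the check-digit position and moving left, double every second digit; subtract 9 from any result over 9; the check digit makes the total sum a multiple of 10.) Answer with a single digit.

8

Partial digits right→left: 9 6 0 7 0 7 7 3 4 8 6 6
Double every second digit counting from the check-digit position (so the 1st, 3rd, 5th, ... of the partial from the right).
  doubled (with −9 where >9): 9 0 0 5 8 3 → sum 25
  kept as-is: 6 7 7 3 8 6 → sum 37
Total = 25 + 37 = 62.
Check digit = (10 − (62 mod 10)) mod 10 = 8.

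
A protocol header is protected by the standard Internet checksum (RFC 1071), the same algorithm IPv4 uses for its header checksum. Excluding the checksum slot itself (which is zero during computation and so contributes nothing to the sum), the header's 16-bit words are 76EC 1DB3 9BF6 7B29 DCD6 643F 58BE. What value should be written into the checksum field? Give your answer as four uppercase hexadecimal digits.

One's-complement addition (fold any carry out of bit 15 back into bit 0):
  0x76EC + 0x1DB3 = 0x0949F
  0x949F + 0x9BF6 = 0x13095 → wrap carry → 0x3096
  0x3096 + 0x7B29 = 0x0ABBF
  0xABBF + 0xDCD6 = 0x18895 → wrap carry → 0x8896
  0x8896 + 0x643F = 0x0ECD5
  0xECD5 + 0x58BE = 0x14593 → wrap carry → 0x4594
One's-complement sum = 0x4594.
Checksum = ~0x4594 & 0xFFFF = 0xBA6B.

BA6B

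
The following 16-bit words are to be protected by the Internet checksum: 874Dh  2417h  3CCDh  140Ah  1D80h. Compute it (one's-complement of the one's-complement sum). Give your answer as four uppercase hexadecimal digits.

E643

One's-complement addition (fold any carry out of bit 15 back into bit 0):
  0x874D + 0x2417 = 0x0AB64
  0xAB64 + 0x3CCD = 0x0E831
  0xE831 + 0x140A = 0x0FC3B
  0xFC3B + 0x1D80 = 0x119BB → wrap carry → 0x19BC
One's-complement sum = 0x19BC.
Checksum = ~0x19BC & 0xFFFF = 0xE643.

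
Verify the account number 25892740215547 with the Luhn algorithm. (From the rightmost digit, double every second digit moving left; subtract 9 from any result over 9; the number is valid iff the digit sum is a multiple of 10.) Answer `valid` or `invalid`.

valid

From the right, keep odd positions and double even positions (subtract 9 from any doubled value over 9):
  doubled (positions 2,4,...): 8 1 4 8 4 7 4 → sum 36
  kept (positions 1,3,...): 7 5 1 0 7 9 5 → sum 34
Total = 70.
70 mod 10 = 0, so the number is valid.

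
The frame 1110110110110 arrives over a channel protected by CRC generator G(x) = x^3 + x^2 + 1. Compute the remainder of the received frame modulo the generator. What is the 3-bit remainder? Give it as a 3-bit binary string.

000

Modulo-2 division of 1110110110110 by 1101:
  pos 0: 1110 XOR 1101 = 0011
  pos 2: 1111 XOR 1101 = 0010
  pos 4: 1001 XOR 1101 = 0100
  pos 5: 1001 XOR 1101 = 0100
  pos 6: 1000 XOR 1101 = 0101
  pos 7: 1011 XOR 1101 = 0110
  pos 8: 1101 XOR 1101 = 0000
Remainder = 000 (zero — the frame passes the CRC check).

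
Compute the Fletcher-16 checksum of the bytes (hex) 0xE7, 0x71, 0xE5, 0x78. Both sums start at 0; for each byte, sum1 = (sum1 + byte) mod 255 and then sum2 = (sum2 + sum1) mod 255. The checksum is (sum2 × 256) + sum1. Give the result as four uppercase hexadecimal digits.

38B7

Running sums (mod 255):
  after byte 0 (0xE7): sum1=231, sum2=231
  after byte 1 (0x71): sum1=89, sum2=65
  after byte 2 (0xE5): sum1=63, sum2=128
  after byte 3 (0x78): sum1=183, sum2=56
Checksum = sum2·256 + sum1 = 56·256 + 183 = 14519 = 0x38B7.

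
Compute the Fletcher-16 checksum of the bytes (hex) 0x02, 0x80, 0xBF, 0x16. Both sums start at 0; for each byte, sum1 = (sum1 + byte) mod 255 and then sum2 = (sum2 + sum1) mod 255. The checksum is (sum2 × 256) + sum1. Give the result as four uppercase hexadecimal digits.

1F58

Running sums (mod 255):
  after byte 0 (0x02): sum1=2, sum2=2
  after byte 1 (0x80): sum1=130, sum2=132
  after byte 2 (0xBF): sum1=66, sum2=198
  after byte 3 (0x16): sum1=88, sum2=31
Checksum = sum2·256 + sum1 = 31·256 + 88 = 8024 = 0x1F58.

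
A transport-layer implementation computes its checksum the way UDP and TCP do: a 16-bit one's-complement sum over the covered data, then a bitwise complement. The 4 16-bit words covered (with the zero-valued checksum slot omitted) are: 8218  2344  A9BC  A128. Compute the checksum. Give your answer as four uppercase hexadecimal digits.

0FBE

One's-complement addition (fold any carry out of bit 15 back into bit 0):
  0x8218 + 0x2344 = 0x0A55C
  0xA55C + 0xA9BC = 0x14F18 → wrap carry → 0x4F19
  0x4F19 + 0xA128 = 0x0F041
One's-complement sum = 0xF041.
Checksum = ~0xF041 & 0xFFFF = 0x0FBE.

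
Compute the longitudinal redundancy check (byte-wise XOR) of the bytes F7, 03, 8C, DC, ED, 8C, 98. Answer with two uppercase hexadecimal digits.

5D

XOR the bytes together:
  start with 0xF7
  0xF7 ⊕ 0x03 = 0xF4
  0xF4 ⊕ 0x8C = 0x78
  0x78 ⊕ 0xDC = 0xA4
  0xA4 ⊕ 0xED = 0x49
  0x49 ⊕ 0x8C = 0xC5
  0xC5 ⊕ 0x98 = 0x5D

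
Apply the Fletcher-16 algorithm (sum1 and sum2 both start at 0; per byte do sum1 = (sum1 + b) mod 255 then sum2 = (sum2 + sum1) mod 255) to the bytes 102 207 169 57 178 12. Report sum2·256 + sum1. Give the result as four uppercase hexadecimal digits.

39D7

Running sums (mod 255):
  after byte 0 (102): sum1=102, sum2=102
  after byte 1 (207): sum1=54, sum2=156
  after byte 2 (169): sum1=223, sum2=124
  after byte 3 (57): sum1=25, sum2=149
  after byte 4 (178): sum1=203, sum2=97
  after byte 5 (12): sum1=215, sum2=57
Checksum = sum2·256 + sum1 = 57·256 + 215 = 14807 = 0x39D7.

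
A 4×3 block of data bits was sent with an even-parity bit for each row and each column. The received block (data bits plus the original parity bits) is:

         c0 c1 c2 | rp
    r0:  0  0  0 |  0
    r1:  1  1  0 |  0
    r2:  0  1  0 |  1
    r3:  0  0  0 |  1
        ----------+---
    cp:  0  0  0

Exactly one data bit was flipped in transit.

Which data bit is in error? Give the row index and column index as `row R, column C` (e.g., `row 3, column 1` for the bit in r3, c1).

Recompute each row's even parity and compare to rp:
  r0: data parity 0, sent rp 0 → ok
  r1: data parity 0, sent rp 0 → ok
  r2: data parity 1, sent rp 1 → ok
  r3: data parity 0, sent rp 1 → mismatch
Recompute each column's even parity and compare to cp:
  c0: data parity 1, sent cp 0 → mismatch
  c1: data parity 0, sent cp 0 → ok
  c2: data parity 0, sent cp 0 → ok
Exactly one row (r3) and one column (c0) fail → the flipped bit is at their intersection.

row 3, column 0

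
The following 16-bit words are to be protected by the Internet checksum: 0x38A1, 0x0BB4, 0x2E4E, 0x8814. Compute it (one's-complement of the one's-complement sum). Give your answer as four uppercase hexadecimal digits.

0548

One's-complement addition (fold any carry out of bit 15 back into bit 0):
  0x38A1 + 0x0BB4 = 0x04455
  0x4455 + 0x2E4E = 0x072A3
  0x72A3 + 0x8814 = 0x0FAB7
One's-complement sum = 0xFAB7.
Checksum = ~0xFAB7 & 0xFFFF = 0x0548.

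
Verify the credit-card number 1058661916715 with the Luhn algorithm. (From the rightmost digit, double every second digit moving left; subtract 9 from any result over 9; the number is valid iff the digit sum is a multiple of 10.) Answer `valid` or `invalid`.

valid

From the right, keep odd positions and double even positions (subtract 9 from any doubled value over 9):
  doubled (positions 2,4,...): 2 3 9 3 7 0 → sum 24
  kept (positions 1,3,...): 5 7 1 1 6 5 1 → sum 26
Total = 50.
50 mod 10 = 0, so the number is valid.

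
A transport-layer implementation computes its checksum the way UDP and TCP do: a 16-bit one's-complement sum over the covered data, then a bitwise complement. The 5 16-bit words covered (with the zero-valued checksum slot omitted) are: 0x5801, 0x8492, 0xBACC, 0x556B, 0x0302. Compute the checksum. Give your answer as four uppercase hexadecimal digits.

1032

One's-complement addition (fold any carry out of bit 15 back into bit 0):
  0x5801 + 0x8492 = 0x0DC93
  0xDC93 + 0xBACC = 0x1975F → wrap carry → 0x9760
  0x9760 + 0x556B = 0x0ECCB
  0xECCB + 0x0302 = 0x0EFCD
One's-complement sum = 0xEFCD.
Checksum = ~0xEFCD & 0xFFFF = 0x1032.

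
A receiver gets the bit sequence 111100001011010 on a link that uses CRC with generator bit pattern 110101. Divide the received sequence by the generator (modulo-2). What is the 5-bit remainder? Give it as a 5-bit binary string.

Modulo-2 division of 111100001011010 by 110101:
  pos 0: 111100 XOR 110101 = 001001
  pos 2: 100100 XOR 110101 = 010001
  pos 3: 100011 XOR 110101 = 010110
  pos 4: 101100 XOR 110101 = 011001
  pos 5: 110011 XOR 110101 = 000110
  pos 8: 110101 XOR 110101 = 000000
Remainder = 00000 (zero — the frame passes the CRC check).

00000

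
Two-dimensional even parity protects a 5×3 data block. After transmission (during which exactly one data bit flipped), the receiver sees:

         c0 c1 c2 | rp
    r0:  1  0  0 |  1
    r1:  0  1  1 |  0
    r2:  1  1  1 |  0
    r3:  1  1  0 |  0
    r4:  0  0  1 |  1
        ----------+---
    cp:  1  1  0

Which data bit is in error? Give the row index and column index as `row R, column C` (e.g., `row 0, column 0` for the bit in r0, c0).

row 2, column 2

Recompute each row's even parity and compare to rp:
  r0: data parity 1, sent rp 1 → ok
  r1: data parity 0, sent rp 0 → ok
  r2: data parity 1, sent rp 0 → mismatch
  r3: data parity 0, sent rp 0 → ok
  r4: data parity 1, sent rp 1 → ok
Recompute each column's even parity and compare to cp:
  c0: data parity 1, sent cp 1 → ok
  c1: data parity 1, sent cp 1 → ok
  c2: data parity 1, sent cp 0 → mismatch
Exactly one row (r2) and one column (c2) fail → the flipped bit is at their intersection.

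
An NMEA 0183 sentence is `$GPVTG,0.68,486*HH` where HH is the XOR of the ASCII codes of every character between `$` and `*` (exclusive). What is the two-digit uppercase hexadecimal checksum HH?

XOR the ASCII codes of the payload characters:
  'G' = 0x47 → acc = 0x47
  'P' = 0x50 → acc = 0x17
  'V' = 0x56 → acc = 0x41
  'T' = 0x54 → acc = 0x15
  'G' = 0x47 → acc = 0x52
  ',' = 0x2C → acc = 0x7E
  '0' = 0x30 → acc = 0x4E
  '.' = 0x2E → acc = 0x60
  '6' = 0x36 → acc = 0x56
  '8' = 0x38 → acc = 0x6E
  ',' = 0x2C → acc = 0x42
  '4' = 0x34 → acc = 0x76
  '8' = 0x38 → acc = 0x4E
  '6' = 0x36 → acc = 0x78
Checksum = 0x78.

78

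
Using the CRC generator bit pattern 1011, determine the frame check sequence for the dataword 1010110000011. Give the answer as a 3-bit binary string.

Append 3 zeros: 1010110000011000. Divide by 1011 (XOR where the leading bit is 1):
  pos 0: 1010 XOR 1011 = 0001
  pos 3: 1110 XOR 1011 = 0101
  pos 4: 1010 XOR 1011 = 0001
  pos 7: 1000 XOR 1011 = 0011
  pos 9: 1111 XOR 1011 = 0100
  pos 10: 1000 XOR 1011 = 0011
  pos 12: 1100 XOR 1011 = 0111
Remainder (last 3 bits) = 111. This is the CRC / FCS.

111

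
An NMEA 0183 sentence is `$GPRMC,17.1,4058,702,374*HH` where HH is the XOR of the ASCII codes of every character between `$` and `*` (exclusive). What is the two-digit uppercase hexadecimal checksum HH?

5E

XOR the ASCII codes of the payload characters:
  'G' = 0x47 → acc = 0x47
  'P' = 0x50 → acc = 0x17
  'R' = 0x52 → acc = 0x45
  'M' = 0x4D → acc = 0x08
  'C' = 0x43 → acc = 0x4B
  ',' = 0x2C → acc = 0x67
  '1' = 0x31 → acc = 0x56
  '7' = 0x37 → acc = 0x61
  '.' = 0x2E → acc = 0x4F
  '1' = 0x31 → acc = 0x7E
  ',' = 0x2C → acc = 0x52
  '4' = 0x34 → acc = 0x66
  '0' = 0x30 → acc = 0x56
  '5' = 0x35 → acc = 0x63
  '8' = 0x38 → acc = 0x5B
  ',' = 0x2C → acc = 0x77
  '7' = 0x37 → acc = 0x40
  '0' = 0x30 → acc = 0x70
  '2' = 0x32 → acc = 0x42
  ',' = 0x2C → acc = 0x6E
  '3' = 0x33 → acc = 0x5D
  '7' = 0x37 → acc = 0x6A
  '4' = 0x34 → acc = 0x5E
Checksum = 0x5E.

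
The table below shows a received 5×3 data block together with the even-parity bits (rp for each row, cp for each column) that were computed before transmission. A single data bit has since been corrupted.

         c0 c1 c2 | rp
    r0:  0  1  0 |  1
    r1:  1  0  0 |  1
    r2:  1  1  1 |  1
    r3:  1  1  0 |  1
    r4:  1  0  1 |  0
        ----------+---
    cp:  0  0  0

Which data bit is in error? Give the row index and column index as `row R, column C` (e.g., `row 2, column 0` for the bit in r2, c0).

Recompute each row's even parity and compare to rp:
  r0: data parity 1, sent rp 1 → ok
  r1: data parity 1, sent rp 1 → ok
  r2: data parity 1, sent rp 1 → ok
  r3: data parity 0, sent rp 1 → mismatch
  r4: data parity 0, sent rp 0 → ok
Recompute each column's even parity and compare to cp:
  c0: data parity 0, sent cp 0 → ok
  c1: data parity 1, sent cp 0 → mismatch
  c2: data parity 0, sent cp 0 → ok
Exactly one row (r3) and one column (c1) fail → the flipped bit is at their intersection.

row 3, column 1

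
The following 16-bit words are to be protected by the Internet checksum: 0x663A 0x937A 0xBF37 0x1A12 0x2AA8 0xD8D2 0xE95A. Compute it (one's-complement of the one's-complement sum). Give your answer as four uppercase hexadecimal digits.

One's-complement addition (fold any carry out of bit 15 back into bit 0):
  0x663A + 0x937A = 0x0F9B4
  0xF9B4 + 0xBF37 = 0x1B8EB → wrap carry → 0xB8EC
  0xB8EC + 0x1A12 = 0x0D2FE
  0xD2FE + 0x2AA8 = 0x0FDA6
  0xFDA6 + 0xD8D2 = 0x1D678 → wrap carry → 0xD679
  0xD679 + 0xE95A = 0x1BFD3 → wrap carry → 0xBFD4
One's-complement sum = 0xBFD4.
Checksum = ~0xBFD4 & 0xFFFF = 0x402B.

402B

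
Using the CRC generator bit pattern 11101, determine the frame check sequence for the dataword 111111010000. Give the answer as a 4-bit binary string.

1101

Append 4 zeros: 1111110100000000. Divide by 11101 (XOR where the leading bit is 1):
  pos 0: 11111 XOR 11101 = 00010
  pos 3: 10101 XOR 11101 = 01000
  pos 4: 10000 XOR 11101 = 01101
  pos 5: 11010 XOR 11101 = 00111
  pos 7: 11100 XOR 11101 = 00001
  pos 11: 10000 XOR 11101 = 01101
Remainder (last 4 bits) = 1101. This is the CRC / FCS.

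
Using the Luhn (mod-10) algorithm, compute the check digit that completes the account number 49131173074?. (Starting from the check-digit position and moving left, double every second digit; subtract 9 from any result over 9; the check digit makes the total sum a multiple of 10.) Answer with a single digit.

Partial digits right→left: 4 7 0 3 7 1 1 3 1 9 4
Double every second digit counting from the check-digit position (so the 1st, 3rd, 5th, ... of the partial from the right).
  doubled (with −9 where >9): 8 0 5 2 2 8 → sum 25
  kept as-is: 7 3 1 3 9 → sum 23
Total = 25 + 23 = 48.
Check digit = (10 − (48 mod 10)) mod 10 = 2.

2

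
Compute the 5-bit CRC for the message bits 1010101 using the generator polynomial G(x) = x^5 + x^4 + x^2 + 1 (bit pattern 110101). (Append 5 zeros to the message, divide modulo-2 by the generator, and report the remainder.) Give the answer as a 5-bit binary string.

Append 5 zeros: 101010100000. Divide by 110101 (XOR where the leading bit is 1):
  pos 0: 101010 XOR 110101 = 011111
  pos 1: 111111 XOR 110101 = 001010
  pos 3: 101000 XOR 110101 = 011101
  pos 4: 111010 XOR 110101 = 001111
  pos 6: 111100 XOR 110101 = 001001
Remainder (last 5 bits) = 01001. This is the CRC / FCS.

01001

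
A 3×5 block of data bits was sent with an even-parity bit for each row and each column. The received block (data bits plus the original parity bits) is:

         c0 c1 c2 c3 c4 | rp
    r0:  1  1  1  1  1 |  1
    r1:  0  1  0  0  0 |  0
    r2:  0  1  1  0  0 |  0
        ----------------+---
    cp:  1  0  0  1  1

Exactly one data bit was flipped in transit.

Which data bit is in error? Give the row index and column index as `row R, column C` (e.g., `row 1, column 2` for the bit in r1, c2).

Recompute each row's even parity and compare to rp:
  r0: data parity 1, sent rp 1 → ok
  r1: data parity 1, sent rp 0 → mismatch
  r2: data parity 0, sent rp 0 → ok
Recompute each column's even parity and compare to cp:
  c0: data parity 1, sent cp 1 → ok
  c1: data parity 1, sent cp 0 → mismatch
  c2: data parity 0, sent cp 0 → ok
  c3: data parity 1, sent cp 1 → ok
  c4: data parity 1, sent cp 1 → ok
Exactly one row (r1) and one column (c1) fail → the flipped bit is at their intersection.

row 1, column 1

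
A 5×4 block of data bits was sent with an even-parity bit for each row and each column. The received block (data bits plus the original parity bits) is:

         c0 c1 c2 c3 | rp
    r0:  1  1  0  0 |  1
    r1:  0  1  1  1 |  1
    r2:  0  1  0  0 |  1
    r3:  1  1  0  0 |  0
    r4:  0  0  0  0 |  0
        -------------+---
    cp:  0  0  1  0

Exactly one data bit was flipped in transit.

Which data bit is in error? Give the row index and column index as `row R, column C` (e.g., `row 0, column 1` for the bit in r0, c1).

Recompute each row's even parity and compare to rp:
  r0: data parity 0, sent rp 1 → mismatch
  r1: data parity 1, sent rp 1 → ok
  r2: data parity 1, sent rp 1 → ok
  r3: data parity 0, sent rp 0 → ok
  r4: data parity 0, sent rp 0 → ok
Recompute each column's even parity and compare to cp:
  c0: data parity 0, sent cp 0 → ok
  c1: data parity 0, sent cp 0 → ok
  c2: data parity 1, sent cp 1 → ok
  c3: data parity 1, sent cp 0 → mismatch
Exactly one row (r0) and one column (c3) fail → the flipped bit is at their intersection.

row 0, column 3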